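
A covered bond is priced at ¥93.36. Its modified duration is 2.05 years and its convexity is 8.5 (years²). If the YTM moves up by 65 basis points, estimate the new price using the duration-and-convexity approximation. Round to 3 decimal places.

¥92.133

Duration effect: -D_mod·Δy = -2.05 × (+0.0065) = -0.013325
Convexity effect: ½·C·(Δy)² = 0.5 × 8.5 × (0.0065)² = +0.0001795625
ΔP/P ≈ -0.013325 + 0.0001795625 = -0.0131454375
New price ≈ 93.36 × (1 - 0.0131454375) = 92.132741955.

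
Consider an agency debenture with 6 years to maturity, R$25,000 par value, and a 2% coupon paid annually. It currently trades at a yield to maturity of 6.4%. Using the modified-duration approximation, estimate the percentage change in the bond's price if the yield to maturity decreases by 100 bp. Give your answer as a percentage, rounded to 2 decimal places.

+5.33%

Periodic yield y = 0.064. Modified duration first:
  t   CF        PV=CF/(1+0.064)^t    t·PV
  1       500.00       469.9248       469.9248
  2       500.00       441.6587       883.3173
  3       500.00       415.0927     1,245.2782
  4       500.00       390.1247     1,560.4990
  5       500.00       366.6586     1,833.2930
  6    25,500.00    17,574.8009   105,448.8051
  Σ                 19,658.2604   111,441.1174
P = 19,658.2604; D_Mac = 5.66892 yrs; D_mod = 5.66892/(1+0.064) = 5.32793 yrs.
ΔP/P ≈ -D_mod · Δy = -5.32793 × (-0.01) = +0.053279 = +5.3279%.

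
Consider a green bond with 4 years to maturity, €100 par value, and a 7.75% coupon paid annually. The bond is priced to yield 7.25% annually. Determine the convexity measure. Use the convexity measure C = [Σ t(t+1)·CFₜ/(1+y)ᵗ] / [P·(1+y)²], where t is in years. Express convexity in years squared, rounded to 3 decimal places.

15.039

With y = 0.0725:
  t   CF        PV=CF/(1+0.0725)^t    t·PV        t(t+1)·PV
  1         7.75         7.2261         7.2261          14.4522
  2         7.75         6.7376        13.4753          40.4258
  3         7.75         6.2822        18.8465          75.3861
  4       107.75        81.4382       325.7527       1,628.7637
  Σ                    101.6841       365.3006       1,759.0277
P = 101.6841.
Convexity = Σ t(t+1)·PV / [P·(1+y)²] = 1,759.0277 / (101.6841 × 1.150256) = 15.03921.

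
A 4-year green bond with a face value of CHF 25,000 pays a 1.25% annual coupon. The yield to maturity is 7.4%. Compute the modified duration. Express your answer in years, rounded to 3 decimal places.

Periodic yield y = 0.074. First find Macaulay duration:
  t   CF        PV=CF/(1+0.074)^t    t·PV
  1       312.50       290.9683       290.9683
  2       312.50       270.9202       541.8405
  3       312.50       252.2535       756.7605
  4    25,312.50    19,024.7043    76,098.8172
  Σ                 19,838.8464    77,688.3865
P = 19,838.8464; Macaulay duration = 77,688.3865 / 19,838.8464 = 3.91597 years.
Modified duration = D_Mac / (1 + y) = 3.91597 / 1.074 = 3.64616 years.

3.646 years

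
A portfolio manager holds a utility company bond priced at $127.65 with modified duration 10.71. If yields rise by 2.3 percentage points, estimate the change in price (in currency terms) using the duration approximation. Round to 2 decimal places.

Duration approximation: ΔP/P ≈ -D_mod · Δy = -10.71 × (+0.023) = -0.246330.
ΔP ≈ 127.65 × (-0.246330) = -31.4440245.

-$31.44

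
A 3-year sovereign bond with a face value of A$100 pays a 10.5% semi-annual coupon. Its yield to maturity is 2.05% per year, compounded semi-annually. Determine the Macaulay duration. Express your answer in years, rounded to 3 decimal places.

2.691 years

Periodic yield y = 0.01025. Discount each cash flow and weight by its period:
  t   CF        PV=CF/(1+0.01025)^t    t·PV
  1         5.25         5.1967         5.1967
  2         5.25         5.1440        10.2880
  3         5.25         5.0918        15.2754
  4         5.25         5.0402        20.1606
  5         5.25         4.9890        24.9451
  6       105.25        99.0031       594.0188
  Σ                    124.4649       669.8847
Price P = Σ PV = 124.4649.
Macaulay duration = Σ(t·PV) / P = 669.8847 / 124.4649 = 5.38212 half-year periods.
In years: 5.38212 / 2 = 2.69106 years.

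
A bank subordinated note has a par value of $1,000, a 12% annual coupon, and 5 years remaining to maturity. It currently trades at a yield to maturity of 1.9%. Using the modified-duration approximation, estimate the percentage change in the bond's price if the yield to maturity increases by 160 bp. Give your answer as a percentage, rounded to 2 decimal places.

-6.62%

Periodic yield y = 0.019. Modified duration first:
  t   CF        PV=CF/(1+0.019)^t    t·PV
  1       120.00       117.7625       117.7625
  2       120.00       115.5667       231.1335
  3       120.00       113.4119       340.2358
  4       120.00       111.2973       445.1891
  5     1,120.00     1,019.4058     5,097.0290
  Σ                  1,477.4442     6,231.3499
P = 1,477.4442; D_Mac = 4.21765 yrs; D_mod = 4.21765/(1+0.019) = 4.13901 yrs.
ΔP/P ≈ -D_mod · Δy = -4.13901 × (+0.016) = -0.066224 = -6.6224%.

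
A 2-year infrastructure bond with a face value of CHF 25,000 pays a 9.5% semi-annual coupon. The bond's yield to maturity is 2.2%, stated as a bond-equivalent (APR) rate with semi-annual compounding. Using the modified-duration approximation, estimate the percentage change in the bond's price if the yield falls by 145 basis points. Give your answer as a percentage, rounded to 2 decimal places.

Periodic yield y = 0.011. Modified duration first:
  t   CF        PV=CF/(1+0.011)^t    t·PV
  1     1,187.50     1,174.5796     1,174.5796
  2     1,187.50     1,161.7998     2,323.5997
  3     1,187.50     1,149.1591     3,447.4772
  4    26,187.50    25,066.2530   100,265.0118
  Σ                 28,551.7915   107,210.6683
P = 28,551.7915; D_Mac = 3.75495 half-year periods = 1.87748 yrs; D_mod = 1.87748/(1+0.011) = 1.85705 yrs.
ΔP/P ≈ -D_mod · Δy = -1.85705 × (-0.0145) = +0.026927 = +2.6927%.

+2.69%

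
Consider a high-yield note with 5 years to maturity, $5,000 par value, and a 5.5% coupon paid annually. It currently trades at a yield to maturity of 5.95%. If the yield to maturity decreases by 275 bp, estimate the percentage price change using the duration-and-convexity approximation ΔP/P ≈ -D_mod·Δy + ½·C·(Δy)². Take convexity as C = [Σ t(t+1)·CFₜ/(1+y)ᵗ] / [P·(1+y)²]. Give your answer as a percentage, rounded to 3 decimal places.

With y = 0.0595:
  t   CF        PV=CF/(1+0.0595)^t    t·PV        t(t+1)·PV
  1       275.00       259.5564       259.5564         519.1128
  2       275.00       244.9801       489.9602       1,469.8805
  3       275.00       231.2223       693.6670       2,774.6682
  4       275.00       218.2372       872.9489       4,364.7447
  5     5,275.00     3,951.0967    19,755.4835     118,532.9010
  Σ                  4,905.0928    22,071.6160     127,661.3071
P = 4,905.0928; D_Mac = 4.49973 yrs; D_mod = 4.24704 yrs; C = 23.18516.
Duration effect: -4.24704 × (-0.0275) = +0.116793
Convexity effect: 0.5 × 23.18516 × (-0.0275)² = +0.0087669
ΔP/P ≈ +0.116793 + 0.0087669 = +0.125560 = +12.5560%.

+12.556%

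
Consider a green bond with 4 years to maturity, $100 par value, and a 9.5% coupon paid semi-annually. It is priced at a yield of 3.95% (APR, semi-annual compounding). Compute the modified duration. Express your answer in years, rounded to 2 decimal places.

3.41 years

Periodic yield y = 0.01975. First find Macaulay duration:
  t   CF        PV=CF/(1+0.01975)^t    t·PV
  1         4.75         4.6580         4.6580
  2         4.75         4.5678         9.1356
  3         4.75         4.4793        13.4380
  4         4.75         4.3926        17.5703
  5         4.75         4.3075        21.5375
  6         4.75         4.2241        25.3444
  7         4.75         4.1423        28.9958
  8       104.75        89.5786       716.6289
  Σ                    120.3501       837.3085
P = 120.3501; Macaulay duration = 837.3085 / 120.3501 = 6.95727 half-year periods = 3.47864 years.
Modified duration = D_Mac / (1 + y) = 3.47864 / 1.01975 = 3.41126 years.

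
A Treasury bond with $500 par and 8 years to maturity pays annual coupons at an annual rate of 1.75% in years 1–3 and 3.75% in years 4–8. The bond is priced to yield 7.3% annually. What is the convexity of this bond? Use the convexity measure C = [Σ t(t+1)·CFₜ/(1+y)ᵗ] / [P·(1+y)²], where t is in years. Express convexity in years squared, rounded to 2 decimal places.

54.68

With y = 0.073:
  t   CF        PV=CF/(1+0.073)^t    t·PV        t(t+1)·PV
  1         8.75         8.1547         8.1547          16.3094
  2         8.75         7.5999        15.1998          45.5995
  3         8.75         7.0829        21.2486          84.9944
  4        18.75        14.1450        56.5799         282.8996
  5        18.75        13.1826        65.9132         395.4794
  6        18.75        12.2858        73.7147         516.0030
  7        18.75        11.4499        80.1496         641.1967
  8       518.75       295.2299     2,361.8392      21,256.5525
  Σ                    369.1307     2,682.7998      23,239.0345
P = 369.1307.
Convexity = Σ t(t+1)·PV / [P·(1+y)²] = 23,239.0345 / (369.1307 × 1.151329) = 54.68125.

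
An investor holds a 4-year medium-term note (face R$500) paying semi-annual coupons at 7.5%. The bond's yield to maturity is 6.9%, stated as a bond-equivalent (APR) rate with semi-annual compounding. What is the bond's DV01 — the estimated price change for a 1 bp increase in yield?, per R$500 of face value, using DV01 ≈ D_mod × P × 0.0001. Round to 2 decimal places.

R$0.17

Periodic yield y = 0.0345.
  t   CF        PV=CF/(1+0.0345)^t    t·PV
  1        18.75        18.1247        18.1247
  2        18.75        17.5202        35.0405
  3        18.75        16.9360        50.8079
  4        18.75        16.3712        65.4846
  5        18.75        15.8252        79.1259
  6        18.75        15.2974        91.7845
  7        18.75        14.7873       103.5108
  8       518.75       395.4706     3,163.7644
  Σ                    510.3325     3,607.6434
P = 510.3325; D_Mac = 7.06920 half-year periods = 3.53460 yrs; D_mod = 3.41672 yrs.
DV01 ≈ 3.41672 × 510.3325 × 0.0001 = 0.174367.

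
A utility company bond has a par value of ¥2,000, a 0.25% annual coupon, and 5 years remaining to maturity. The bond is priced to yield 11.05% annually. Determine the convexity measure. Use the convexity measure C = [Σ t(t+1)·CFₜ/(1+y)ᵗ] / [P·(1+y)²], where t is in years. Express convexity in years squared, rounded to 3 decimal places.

24.110

With y = 0.1105:
  t   CF        PV=CF/(1+0.1105)^t    t·PV        t(t+1)·PV
  1         5.00         4.5025         4.5025           9.0050
  2         5.00         4.0545         8.1089          24.3268
  3         5.00         3.6510        10.9531          43.8123
  4         5.00         3.2877        13.1509          65.7545
  5     2,005.00     1,187.1936     5,935.9682      35,615.8093
  Σ                  1,202.6893     5,972.6836      35,758.7078
P = 1,202.6893.
Convexity = Σ t(t+1)·PV / [P·(1+y)²] = 35,758.7078 / (1,202.6893 × 1.233210) = 24.10967.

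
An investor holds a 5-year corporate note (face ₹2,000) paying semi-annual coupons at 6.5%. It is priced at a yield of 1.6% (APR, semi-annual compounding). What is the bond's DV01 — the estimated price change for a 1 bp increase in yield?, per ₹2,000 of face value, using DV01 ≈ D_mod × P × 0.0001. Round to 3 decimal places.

₹1.084

Periodic yield y = 0.008.
  t   CF        PV=CF/(1+0.008)^t    t·PV
  1        65.00        64.4841        64.4841
  2        65.00        63.9723       127.9447
  3        65.00        63.4646       190.3939
  4        65.00        62.9609       251.8438
  5        65.00        62.4613       312.3063
  6        65.00        61.9655       371.7932
  7        65.00        61.4737       430.3162
  8        65.00        60.9859       487.8868
  9        65.00        60.5018       544.5165
  10    2,065.00     1,906.8421    19,068.4211
  Σ                  2,469.1124    21,849.9066
P = 2,469.1124; D_Mac = 8.84930 half-year periods = 4.42465 yrs; D_mod = 4.38953 yrs.
DV01 ≈ 4.38953 × 2,469.1124 × 0.0001 = 1.083825.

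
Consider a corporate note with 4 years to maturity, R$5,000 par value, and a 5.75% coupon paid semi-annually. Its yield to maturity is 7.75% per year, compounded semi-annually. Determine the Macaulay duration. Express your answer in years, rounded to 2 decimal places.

Periodic yield y = 0.03875. Discount each cash flow and weight by its period:
  t   CF        PV=CF/(1+0.03875)^t    t·PV
  1       143.75       138.3875       138.3875
  2       143.75       133.2250       266.4500
  3       143.75       128.2551       384.7654
  4       143.75       123.4706       493.8826
  5       143.75       118.8646       594.3232
  6       143.75       114.4305       686.5827
  7       143.75       110.1617       771.1318
  8     5,143.75     3,794.8233    30,358.5864
  Σ                  4,661.6184    33,694.1096
Price P = Σ PV = 4,661.6184.
Macaulay duration = Σ(t·PV) / P = 33,694.1096 / 4,661.6184 = 7.22799 half-year periods.
In years: 7.22799 / 2 = 3.61399 years.

3.61 years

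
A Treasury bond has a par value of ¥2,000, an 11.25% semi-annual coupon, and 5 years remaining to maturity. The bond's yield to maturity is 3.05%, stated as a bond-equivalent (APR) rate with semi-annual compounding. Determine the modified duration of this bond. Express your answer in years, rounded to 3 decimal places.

4.068 years

Periodic yield y = 0.01525. First find Macaulay duration:
  t   CF        PV=CF/(1+0.01525)^t    t·PV
  1       112.50       110.8101       110.8101
  2       112.50       109.1457       218.2913
  3       112.50       107.5062       322.5186
  4       112.50       105.8914       423.5654
  5       112.50       104.3008       521.5039
  6       112.50       102.7341       616.4045
  7       112.50       101.1909       708.3364
  8       112.50        99.6709       797.3675
  9       112.50        98.1738       883.5641
  10    2,112.50     1,815.7947    18,157.9467
  Σ                  2,755.2185    22,760.3085
P = 2,755.2185; Macaulay duration = 22,760.3085 / 2,755.2185 = 8.26080 half-year periods = 4.13040 years.
Modified duration = D_Mac / (1 + y) = 4.13040 / 1.01525 = 4.06836 years.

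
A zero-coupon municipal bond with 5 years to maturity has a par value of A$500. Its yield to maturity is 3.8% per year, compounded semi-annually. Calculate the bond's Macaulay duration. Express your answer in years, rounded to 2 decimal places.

5.00 years

A zero-coupon bond has a single cash flow at maturity, so its Macaulay duration equals its maturity: 5 years.
(Equivalently: 10 semi-annual periods ÷ 2 = 5 years.)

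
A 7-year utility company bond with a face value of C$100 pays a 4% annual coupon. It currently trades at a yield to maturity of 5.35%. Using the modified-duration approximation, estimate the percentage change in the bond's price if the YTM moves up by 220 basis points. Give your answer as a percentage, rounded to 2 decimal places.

Periodic yield y = 0.0535. Modified duration first:
  t   CF        PV=CF/(1+0.0535)^t    t·PV
  1         4.00         3.7969         3.7969
  2         4.00         3.6041         7.2081
  3         4.00         3.4210        10.2631
  4         4.00         3.2473        12.9892
  5         4.00         3.0824        15.4119
  6         4.00         2.9259        17.5551
  7       104.00        72.2090       505.4633
  Σ                     92.2865       572.6876
P = 92.2865; D_Mac = 6.20554 yrs; D_mod = 6.20554/(1+0.0535) = 5.89040 yrs.
ΔP/P ≈ -D_mod · Δy = -5.89040 × (+0.022) = -0.129589 = -12.9589%.

-12.96%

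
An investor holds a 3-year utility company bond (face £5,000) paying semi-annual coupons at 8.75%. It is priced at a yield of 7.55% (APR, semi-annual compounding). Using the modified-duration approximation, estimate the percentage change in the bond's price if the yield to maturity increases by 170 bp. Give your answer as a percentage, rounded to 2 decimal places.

Periodic yield y = 0.03775. Modified duration first:
  t   CF        PV=CF/(1+0.03775)^t    t·PV
  1       218.75       210.7926       210.7926
  2       218.75       203.1246       406.2493
  3       218.75       195.7356       587.2068
  4       218.75       188.6154       754.4615
  5       218.75       181.7542       908.7708
  6     5,218.75     4,178.4003    25,070.4016
  Σ                  5,158.4226    27,937.8825
P = 5,158.4226; D_Mac = 5.41597 half-year periods = 2.70799 yrs; D_mod = 2.70799/(1+0.03775) = 2.60948 yrs.
ΔP/P ≈ -D_mod · Δy = -2.60948 × (+0.017) = -0.044361 = -4.4361%.

-4.44%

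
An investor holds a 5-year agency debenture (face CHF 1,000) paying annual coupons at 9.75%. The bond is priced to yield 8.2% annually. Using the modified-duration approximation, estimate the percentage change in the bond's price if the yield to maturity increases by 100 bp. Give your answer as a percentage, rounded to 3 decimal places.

-3.894%

Periodic yield y = 0.082. Modified duration first:
  t   CF        PV=CF/(1+0.082)^t    t·PV
  1        97.50        90.1109        90.1109
  2        97.50        83.2818       166.5636
  3        97.50        76.9702       230.9107
  4        97.50        71.1370       284.5480
  5     1,097.50       740.0622     3,700.3110
  Σ                  1,061.5622     4,472.4443
P = 1,061.5622; D_Mac = 4.21308 yrs; D_mod = 4.21308/(1+0.082) = 3.89379 yrs.
ΔP/P ≈ -D_mod · Δy = -3.89379 × (+0.01) = -0.038938 = -3.8938%.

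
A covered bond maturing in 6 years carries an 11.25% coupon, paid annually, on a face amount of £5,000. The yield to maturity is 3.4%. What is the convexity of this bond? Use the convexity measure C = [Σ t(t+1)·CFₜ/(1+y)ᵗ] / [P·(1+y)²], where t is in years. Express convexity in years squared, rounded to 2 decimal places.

29.73

With y = 0.034:
  t   CF        PV=CF/(1+0.034)^t    t·PV        t(t+1)·PV
  1       562.50       544.0039       544.0039       1,088.0077
  2       562.50       526.1159     1,052.2319       3,156.6956
  3       562.50       508.8162     1,526.4485       6,105.7941
  4       562.50       492.0853     1,968.3411       9,841.7056
  5       562.50       475.9045     2,379.5226      14,277.1357
  6     5,562.50     4,551.4187    27,308.5123     191,159.5862
  Σ                  7,098.3445    34,779.0603     225,628.9249
P = 7,098.3445.
Convexity = Σ t(t+1)·PV / [P·(1+y)²] = 225,628.9249 / (7,098.3445 × 1.069156) = 29.73012.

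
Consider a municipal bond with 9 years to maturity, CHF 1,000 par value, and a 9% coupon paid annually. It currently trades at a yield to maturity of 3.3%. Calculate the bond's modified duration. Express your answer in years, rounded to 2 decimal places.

Periodic yield y = 0.033. First find Macaulay duration:
  t   CF        PV=CF/(1+0.033)^t    t·PV
  1        90.00        87.1249        87.1249
  2        90.00        84.3416       168.6832
  3        90.00        81.6472       244.9417
  4        90.00        79.0390       316.1558
  5        90.00        76.5140       382.5700
  6        90.00        74.0697       444.4182
  7        90.00        71.7035       501.9244
  8        90.00        69.4129       555.3029
  9     1,090.00       813.8111     7,324.2998
  Σ                  1,437.6638    10,025.4210
P = 1,437.6638; Macaulay duration = 10,025.4210 / 1,437.6638 = 6.97341 years.
Modified duration = D_Mac / (1 + y) = 6.97341 / 1.033 = 6.75064 years.

6.75 years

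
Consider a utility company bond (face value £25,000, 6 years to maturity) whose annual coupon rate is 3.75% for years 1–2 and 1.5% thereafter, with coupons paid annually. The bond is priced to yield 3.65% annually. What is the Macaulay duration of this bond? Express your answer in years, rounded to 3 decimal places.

Periodic yield y = 0.0365. Discount each cash flow and weight by its year:
  t   CF        PV=CF/(1+0.0365)^t    t·PV
  1       937.50       904.4863       904.4863
  2       937.50       872.6351     1,745.2701
  3       375.00       336.7622     1,010.2866
  4       375.00       324.9032     1,299.6130
  5       375.00       313.4619     1,567.3094
  6    25,375.00    20,463.9852   122,783.9110
  Σ                 23,216.2338   129,310.8764
Price P = Σ PV = 23,216.2338.
Macaulay duration = Σ(t·PV) / P = 129,310.8764 / 23,216.2338 = 5.56985 years.

5.570 years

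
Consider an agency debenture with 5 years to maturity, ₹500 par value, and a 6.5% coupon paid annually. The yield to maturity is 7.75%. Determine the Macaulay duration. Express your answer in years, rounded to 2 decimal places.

4.41 years

Periodic yield y = 0.0775. Discount each cash flow and weight by its year:
  t   CF        PV=CF/(1+0.0775)^t    t·PV
  1        32.50        30.1624        30.1624
  2        32.50        27.9930        55.9859
  3        32.50        25.9795        77.9386
  4        32.50        24.1109        96.4438
  5       532.50       366.6344     1,833.1720
  Σ                    474.8803     2,093.7028
Price P = Σ PV = 474.8803.
Macaulay duration = Σ(t·PV) / P = 2,093.7028 / 474.8803 = 4.40891 years.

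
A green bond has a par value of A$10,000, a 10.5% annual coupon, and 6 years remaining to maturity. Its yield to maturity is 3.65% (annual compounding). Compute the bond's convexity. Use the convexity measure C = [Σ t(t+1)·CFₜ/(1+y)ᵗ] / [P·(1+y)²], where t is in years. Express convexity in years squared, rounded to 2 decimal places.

With y = 0.0365:
  t   CF        PV=CF/(1+0.0365)^t    t·PV        t(t+1)·PV
  1     1,050.00     1,013.0246     1,013.0246       2,026.0492
  2     1,050.00       977.3513     1,954.7026       5,864.1077
  3     1,050.00       942.9342     2,828.8025      11,315.2102
  4     1,050.00       909.7291     3,638.9163      18,194.5814
  5     1,050.00       877.6933     4,388.4663      26,330.7980
  6    11,050.00     8,911.4103    53,468.4617     374,279.2322
  Σ                 13,632.1427    67,292.3741     438,009.9787
P = 13,632.1427.
Convexity = Σ t(t+1)·PV / [P·(1+y)²] = 438,009.9787 / (13,632.1427 × 1.074332) = 29.90758.

29.91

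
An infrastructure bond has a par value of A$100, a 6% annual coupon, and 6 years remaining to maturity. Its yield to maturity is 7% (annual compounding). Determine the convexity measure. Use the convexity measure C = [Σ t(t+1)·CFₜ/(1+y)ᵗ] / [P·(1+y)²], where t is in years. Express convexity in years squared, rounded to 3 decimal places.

With y = 0.07:
  t   CF        PV=CF/(1+0.07)^t    t·PV        t(t+1)·PV
  1         6.00         5.6075         5.6075          11.2150
  2         6.00         5.2406        10.4813          31.4438
  3         6.00         4.8978        14.6934          58.7734
  4         6.00         4.5774        18.3095          91.5474
  5         6.00         4.2779        21.3896         128.3375
  6       106.00        70.6323       423.7937       2,966.5556
  Σ                     95.2335       494.2748       3,287.8727
P = 95.2335.
Convexity = Σ t(t+1)·PV / [P·(1+y)²] = 3,287.8727 / (95.2335 × 1.144900) = 30.15490.

30.155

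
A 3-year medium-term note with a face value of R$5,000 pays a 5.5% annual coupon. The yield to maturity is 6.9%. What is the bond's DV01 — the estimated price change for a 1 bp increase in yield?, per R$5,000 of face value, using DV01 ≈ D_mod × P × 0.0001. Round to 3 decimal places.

Periodic yield y = 0.069.
  t   CF        PV=CF/(1+0.069)^t    t·PV
  1       275.00       257.2498       257.2498
  2       275.00       240.6452       481.2905
  3     5,275.00     4,318.0667    12,954.2002
  Σ                  4,815.9617    13,692.7404
P = 4,815.9617; D_Mac = 2.84320 yrs; D_mod = 2.65968 yrs.
DV01 ≈ 2.65968 × 4,815.9617 × 0.0001 = 1.280892.

R$1.281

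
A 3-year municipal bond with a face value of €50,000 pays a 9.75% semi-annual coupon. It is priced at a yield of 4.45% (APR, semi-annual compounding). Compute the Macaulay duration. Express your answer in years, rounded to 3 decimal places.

Periodic yield y = 0.02225. Discount each cash flow and weight by its period:
  t   CF        PV=CF/(1+0.02225)^t    t·PV
  1     2,437.50     2,384.4461     2,384.4461
  2     2,437.50     2,332.5469     4,665.0938
  3     2,437.50     2,281.7774     6,845.3321
  4     2,437.50     2,232.1128     8,928.4514
  5     2,437.50     2,183.5293    10,917.6466
  6    52,437.50    45,951.4545   275,708.7271
  Σ                 57,365.8670   309,449.6971
Price P = Σ PV = 57,365.8670.
Macaulay duration = Σ(t·PV) / P = 309,449.6971 / 57,365.8670 = 5.39432 half-year periods.
In years: 5.39432 / 2 = 2.69716 years.

2.697 years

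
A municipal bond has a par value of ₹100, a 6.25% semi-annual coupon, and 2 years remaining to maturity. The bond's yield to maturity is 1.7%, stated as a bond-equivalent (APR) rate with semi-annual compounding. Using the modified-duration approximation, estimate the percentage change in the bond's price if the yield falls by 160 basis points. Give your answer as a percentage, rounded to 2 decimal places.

Periodic yield y = 0.0085. Modified duration first:
  t   CF        PV=CF/(1+0.0085)^t    t·PV
  1        3.125         3.0987         3.0987
  2        3.125         3.0725         6.1451
  3        3.125         3.0466         9.1399
  4      103.125        99.6920       398.7680
  Σ                    108.9099       417.1517
P = 108.9099; D_Mac = 3.83025 half-year periods = 1.91512 yrs; D_mod = 1.91512/(1+0.0085) = 1.89898 yrs.
ΔP/P ≈ -D_mod · Δy = -1.89898 × (-0.016) = +0.030384 = +3.0384%.

+3.04%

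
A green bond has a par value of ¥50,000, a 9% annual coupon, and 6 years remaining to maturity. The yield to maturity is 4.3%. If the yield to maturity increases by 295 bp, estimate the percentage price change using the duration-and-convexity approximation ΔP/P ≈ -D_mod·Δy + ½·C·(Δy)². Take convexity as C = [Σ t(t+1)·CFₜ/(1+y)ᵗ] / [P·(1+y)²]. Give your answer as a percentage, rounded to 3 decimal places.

With y = 0.043:
  t   CF        PV=CF/(1+0.043)^t    t·PV        t(t+1)·PV
  1     4,500.00     4,314.4775     4,314.4775       8,628.9549
  2     4,500.00     4,136.6035     8,273.2070      24,819.6211
  3     4,500.00     3,966.0628    11,898.1884      47,592.7538
  4     4,500.00     3,802.5530    15,210.2121      76,051.0607
  5     4,500.00     3,645.7843    18,228.9216     109,373.5293
  6    54,500.00    42,334.1312   254,004.7874   1,778,033.5116
  Σ                 62,199.6124   311,929.7940   2,044,499.4315
P = 62,199.6124; D_Mac = 5.01498 yrs; D_mod = 4.80823 yrs; C = 30.21556.
Duration effect: -4.80823 × (+0.0295) = -0.141843
Convexity effect: 0.5 × 30.21556 × (0.0295)² = +0.0131475
ΔP/P ≈ -0.141843 + 0.0131475 = -0.128695 = -12.8695%.

-12.870%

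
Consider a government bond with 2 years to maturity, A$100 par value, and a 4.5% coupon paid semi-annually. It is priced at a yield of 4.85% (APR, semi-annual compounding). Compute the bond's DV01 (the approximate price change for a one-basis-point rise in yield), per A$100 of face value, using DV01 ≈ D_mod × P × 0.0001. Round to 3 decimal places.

A$0.019

Periodic yield y = 0.02425.
  t   CF        PV=CF/(1+0.02425)^t    t·PV
  1         2.25         2.1967         2.1967
  2         2.25         2.1447         4.2894
  3         2.25         2.0939         6.2818
  4       102.25        92.9051       371.6203
  Σ                     99.3405       384.3883
P = 99.3405; D_Mac = 3.86940 half-year periods = 1.93470 yrs; D_mod = 1.88890 yrs.
DV01 ≈ 1.88890 × 99.3405 × 0.0001 = 0.018764.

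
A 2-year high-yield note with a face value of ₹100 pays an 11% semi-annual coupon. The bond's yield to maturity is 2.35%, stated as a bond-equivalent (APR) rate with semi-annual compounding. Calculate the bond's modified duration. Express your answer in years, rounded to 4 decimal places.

Periodic yield y = 0.01175. First find Macaulay duration:
  t   CF        PV=CF/(1+0.01175)^t    t·PV
  1         5.50         5.4361         5.4361
  2         5.50         5.3730        10.7460
  3         5.50         5.3106        15.9318
  4       105.50       100.6838       402.7352
  Σ                    116.8035       434.8491
P = 116.8035; Macaulay duration = 434.8491 / 116.8035 = 3.72291 half-year periods = 1.86146 years.
Modified duration = D_Mac / (1 + y) = 1.86146 / 1.01175 = 1.83984 years.

1.8398 years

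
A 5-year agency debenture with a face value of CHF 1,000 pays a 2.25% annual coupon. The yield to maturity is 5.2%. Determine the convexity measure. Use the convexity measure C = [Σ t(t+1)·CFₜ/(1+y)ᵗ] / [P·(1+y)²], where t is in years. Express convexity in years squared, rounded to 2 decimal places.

With y = 0.052:
  t   CF        PV=CF/(1+0.052)^t    t·PV        t(t+1)·PV
  1        22.50        21.3878        21.3878          42.7757
  2        22.50        20.3306        40.6613         121.9838
  3        22.50        19.3257        57.9771         231.9084
  4        22.50        18.3704        73.4818         367.4088
  5     1,022.50       793.5689     3,967.8443      23,807.0658
  Σ                    872.9835     4,161.3523      24,571.1425
P = 872.9835.
Convexity = Σ t(t+1)·PV / [P·(1+y)²] = 24,571.1425 / (872.9835 × 1.106704) = 25.43243.

25.43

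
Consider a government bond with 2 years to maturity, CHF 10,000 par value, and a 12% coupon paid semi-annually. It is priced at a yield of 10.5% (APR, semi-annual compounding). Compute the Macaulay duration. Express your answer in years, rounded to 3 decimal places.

1.839 years

Periodic yield y = 0.0525. Discount each cash flow and weight by its period:
  t   CF        PV=CF/(1+0.0525)^t    t·PV
  1       600.00       570.0713       570.0713
  2       600.00       541.6354     1,083.2708
  3       600.00       514.6180     1,543.8539
  4    10,600.00     8,638.0845    34,552.3379
  Σ                 10,264.4091    37,749.5339
Price P = Σ PV = 10,264.4091.
Macaulay duration = Σ(t·PV) / P = 37,749.5339 / 10,264.4091 = 3.67771 half-year periods.
In years: 3.67771 / 2 = 1.83886 years.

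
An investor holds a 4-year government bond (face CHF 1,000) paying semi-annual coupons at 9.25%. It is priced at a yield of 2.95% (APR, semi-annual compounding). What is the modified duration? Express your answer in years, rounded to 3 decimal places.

Periodic yield y = 0.01475. First find Macaulay duration:
  t   CF        PV=CF/(1+0.01475)^t    t·PV
  1        46.25        45.5777        45.5777
  2        46.25        44.9152        89.8305
  3        46.25        44.2624       132.7871
  4        46.25        43.6190       174.4759
  5        46.25        42.9850       214.9248
  6        46.25        42.3601       254.1608
  7        46.25        41.7444       292.2109
  8     1,046.25       930.5999     7,444.7990
  Σ                  1,236.0637     8,648.7667
P = 1,236.0637; Macaulay duration = 8,648.7667 / 1,236.0637 = 6.99702 half-year periods = 3.49851 years.
Modified duration = D_Mac / (1 + y) = 3.49851 / 1.01475 = 3.44766 years.

3.448 years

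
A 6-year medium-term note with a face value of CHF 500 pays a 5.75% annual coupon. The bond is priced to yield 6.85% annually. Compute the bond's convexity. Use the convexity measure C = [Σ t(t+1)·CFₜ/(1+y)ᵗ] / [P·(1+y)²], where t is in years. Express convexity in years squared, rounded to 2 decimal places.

With y = 0.0685:
  t   CF        PV=CF/(1+0.0685)^t    t·PV        t(t+1)·PV
  1        28.75        26.9069        26.9069          53.8138
  2        28.75        25.1819        50.3638         151.0915
  3        28.75        23.5675        70.7026         282.8105
  4        28.75        22.0567        88.2266         441.1332
  5        28.75        20.6426       103.2132         619.2792
  6       528.75       355.3066     2,131.8393      14,922.8754
  Σ                    473.6622     2,471.2525      16,471.0035
P = 473.6622.
Convexity = Σ t(t+1)·PV / [P·(1+y)²] = 16,471.0035 / (473.6622 × 1.141692) = 30.45806.

30.46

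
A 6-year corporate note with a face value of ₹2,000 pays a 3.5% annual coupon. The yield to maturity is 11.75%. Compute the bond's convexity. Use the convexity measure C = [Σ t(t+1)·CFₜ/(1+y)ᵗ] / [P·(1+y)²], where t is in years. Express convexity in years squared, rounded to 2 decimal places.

With y = 0.1175:
  t   CF        PV=CF/(1+0.1175)^t    t·PV        t(t+1)·PV
  1        70.00        62.6398        62.6398         125.2796
  2        70.00        56.0535       112.1071         336.3212
  3        70.00        50.1598       150.4793         601.9171
  4        70.00        44.8857       179.5428         897.7138
  5        70.00        40.1662       200.8308       1,204.9850
  6     2,070.00     1,062.8823     6,377.2935      44,641.0545
  Σ                  1,316.7872     7,082.8933      47,807.2713
P = 1,316.7872.
Convexity = Σ t(t+1)·PV / [P·(1+y)²] = 47,807.2713 / (1,316.7872 × 1.248806) = 29.07256.

29.07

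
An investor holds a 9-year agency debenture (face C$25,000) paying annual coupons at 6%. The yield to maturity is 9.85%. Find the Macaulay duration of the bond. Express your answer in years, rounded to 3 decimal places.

Periodic yield y = 0.0985. Discount each cash flow and weight by its year:
  t   CF        PV=CF/(1+0.0985)^t    t·PV
  1     1,500.00     1,365.4984     1,365.4984
  2     1,500.00     1,243.0573     2,486.1145
  3     1,500.00     1,131.5951     3,394.7854
  4     1,500.00     1,030.1276     4,120.5103
  5     1,500.00       937.7584     4,688.7919
  6     1,500.00       853.6717     5,122.0303
  7     1,500.00       777.1249     5,439.8744
  8     1,500.00       707.4419     5,659.5351
  9    26,500.00    11,377.4601   102,397.1413
  Σ                 19,423.7354   134,674.2816
Price P = Σ PV = 19,423.7354.
Macaulay duration = Σ(t·PV) / P = 134,674.2816 / 19,423.7354 = 6.93349 years.

6.933 years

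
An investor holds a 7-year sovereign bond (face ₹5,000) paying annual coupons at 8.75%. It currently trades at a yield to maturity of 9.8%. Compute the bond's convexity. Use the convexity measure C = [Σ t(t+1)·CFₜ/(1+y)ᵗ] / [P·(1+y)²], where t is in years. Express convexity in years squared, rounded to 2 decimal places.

33.22

With y = 0.098:
  t   CF        PV=CF/(1+0.098)^t    t·PV        t(t+1)·PV
  1       437.50       398.4517       398.4517         796.9035
  2       437.50       362.8886       725.7773       2,177.3319
  3       437.50       330.4997       991.4990       3,965.9961
  4       437.50       301.0015     1,204.0061       6,020.0305
  5       437.50       274.1362     1,370.6809       8,224.0854
  6       437.50       249.6687     1,498.0119      10,486.0834
  7     5,437.50     2,826.0698    19,782.4888     158,259.9106
  Σ                  4,742.7162    25,970.9158     189,930.3414
P = 4,742.7162.
Convexity = Σ t(t+1)·PV / [P·(1+y)²] = 189,930.3414 / (4,742.7162 × 1.205604) = 33.21716.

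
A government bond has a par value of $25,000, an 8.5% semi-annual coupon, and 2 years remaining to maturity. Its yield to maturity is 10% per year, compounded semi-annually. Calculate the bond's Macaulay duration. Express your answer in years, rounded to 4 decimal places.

1.8792 years

Periodic yield y = 0.05. Discount each cash flow and weight by its period:
  t   CF        PV=CF/(1+0.05)^t    t·PV
  1     1,062.50     1,011.9048     1,011.9048
  2     1,062.50       963.7188     1,927.4376
  3     1,062.50       917.8274     2,753.4823
  4    26,062.50    21,441.6832    85,766.7330
  Σ                 24,335.1343    91,459.5577
Price P = Σ PV = 24,335.1343.
Macaulay duration = Σ(t·PV) / P = 91,459.5577 / 24,335.1343 = 3.75833 half-year periods.
In years: 3.75833 / 2 = 1.87917 years.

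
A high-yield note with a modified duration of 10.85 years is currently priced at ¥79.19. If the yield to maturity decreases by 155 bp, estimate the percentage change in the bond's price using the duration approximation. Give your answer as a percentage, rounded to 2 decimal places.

+16.82%

Duration approximation: ΔP/P ≈ -D_mod · Δy = -10.85 × (-0.0155) = +0.168175.
As a percentage: +16.8175%.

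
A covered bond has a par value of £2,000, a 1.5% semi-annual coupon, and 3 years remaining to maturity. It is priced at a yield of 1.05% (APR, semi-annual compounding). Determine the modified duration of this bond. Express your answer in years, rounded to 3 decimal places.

Periodic yield y = 0.00525. First find Macaulay duration:
  t   CF        PV=CF/(1+0.00525)^t    t·PV
  1        15.00        14.9217        14.9217
  2        15.00        14.8437        29.6875
  3        15.00        14.7662        44.2986
  4        15.00        14.6891        58.7564
  5        15.00        14.6124        73.0619
  6     2,015.00     1,952.6777    11,716.0660
  Σ                  2,026.5107    11,936.7920
P = 2,026.5107; Macaulay duration = 11,936.7920 / 2,026.5107 = 5.89032 half-year periods = 2.94516 years.
Modified duration = D_Mac / (1 + y) = 2.94516 / 1.00525 = 2.92978 years.

2.930 years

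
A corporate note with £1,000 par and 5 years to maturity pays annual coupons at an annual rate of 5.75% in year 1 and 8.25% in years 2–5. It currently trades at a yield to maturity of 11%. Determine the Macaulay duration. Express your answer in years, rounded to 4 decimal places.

4.3343 years

Periodic yield y = 0.11. Discount each cash flow and weight by its year:
  t   CF        PV=CF/(1+0.11)^t    t·PV
  1        57.50        51.8018        51.8018
  2        82.50        66.9589       133.9177
  3        82.50        60.3233       180.9699
  4        82.50        54.3453       217.3812
  5     1,082.50       642.4111     3,212.0553
  Σ                    875.8403     3,796.1259
Price P = Σ PV = 875.8403.
Macaulay duration = Σ(t·PV) / P = 3,796.1259 / 875.8403 = 4.33427 years.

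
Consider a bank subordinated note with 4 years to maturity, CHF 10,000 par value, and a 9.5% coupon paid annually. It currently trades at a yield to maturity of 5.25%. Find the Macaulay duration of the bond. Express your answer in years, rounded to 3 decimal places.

Periodic yield y = 0.0525. Discount each cash flow and weight by its year:
  t   CF        PV=CF/(1+0.0525)^t    t·PV
  1       950.00       902.6128       902.6128
  2       950.00       857.5894     1,715.1788
  3       950.00       814.8118     2,444.4353
  4    10,950.00     8,923.3043    35,693.2170
  Σ                 11,498.3182    40,755.4439
Price P = Σ PV = 11,498.3182.
Macaulay duration = Σ(t·PV) / P = 40,755.4439 / 11,498.3182 = 3.54447 years.

3.544 years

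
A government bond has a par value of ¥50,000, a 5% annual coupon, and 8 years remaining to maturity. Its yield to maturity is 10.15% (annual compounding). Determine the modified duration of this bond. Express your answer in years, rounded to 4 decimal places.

5.9364 years

Periodic yield y = 0.1015. First find Macaulay duration:
  t   CF        PV=CF/(1+0.1015)^t    t·PV
  1     2,500.00     2,269.6323     2,269.6323
  2     2,500.00     2,060.4923     4,120.9847
  3     2,500.00     1,870.6240     5,611.8720
  4     2,500.00     1,698.2515     6,793.0059
  5     2,500.00     1,541.7626     7,708.8129
  6     2,500.00     1,399.6937     8,398.1620
  7     2,500.00     1,270.7160     8,895.0120
  8    52,500.00    24,226.0881   193,808.7045
  Σ                 36,337.2605   237,606.1864
P = 36,337.2605; Macaulay duration = 237,606.1864 / 36,337.2605 = 6.53891 years.
Modified duration = D_Mac / (1 + y) = 6.53891 / 1.1015 = 5.93637 years.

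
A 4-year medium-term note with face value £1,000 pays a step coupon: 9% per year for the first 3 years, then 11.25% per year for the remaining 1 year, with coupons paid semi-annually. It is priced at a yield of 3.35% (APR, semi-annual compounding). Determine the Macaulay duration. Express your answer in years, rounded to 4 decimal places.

3.5083 years

Periodic yield y = 0.01675. Discount each cash flow and weight by its period:
  t   CF        PV=CF/(1+0.01675)^t    t·PV
  1        45.00        44.2587        44.2587
  2        45.00        43.5295        87.0591
  3        45.00        42.8124       128.4373
  4        45.00        42.1071       168.4286
  5        45.00        41.4135       207.0673
  6        45.00        40.7312       244.3873
  7        56.25        50.0753       350.5269
  8     1,056.25       924.8116     7,398.4929
  Σ                  1,229.7394     8,628.6581
Price P = Σ PV = 1,229.7394.
Macaulay duration = Σ(t·PV) / P = 8,628.6581 / 1,229.7394 = 7.01666 half-year periods.
In years: 7.01666 / 2 = 3.50833 years.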